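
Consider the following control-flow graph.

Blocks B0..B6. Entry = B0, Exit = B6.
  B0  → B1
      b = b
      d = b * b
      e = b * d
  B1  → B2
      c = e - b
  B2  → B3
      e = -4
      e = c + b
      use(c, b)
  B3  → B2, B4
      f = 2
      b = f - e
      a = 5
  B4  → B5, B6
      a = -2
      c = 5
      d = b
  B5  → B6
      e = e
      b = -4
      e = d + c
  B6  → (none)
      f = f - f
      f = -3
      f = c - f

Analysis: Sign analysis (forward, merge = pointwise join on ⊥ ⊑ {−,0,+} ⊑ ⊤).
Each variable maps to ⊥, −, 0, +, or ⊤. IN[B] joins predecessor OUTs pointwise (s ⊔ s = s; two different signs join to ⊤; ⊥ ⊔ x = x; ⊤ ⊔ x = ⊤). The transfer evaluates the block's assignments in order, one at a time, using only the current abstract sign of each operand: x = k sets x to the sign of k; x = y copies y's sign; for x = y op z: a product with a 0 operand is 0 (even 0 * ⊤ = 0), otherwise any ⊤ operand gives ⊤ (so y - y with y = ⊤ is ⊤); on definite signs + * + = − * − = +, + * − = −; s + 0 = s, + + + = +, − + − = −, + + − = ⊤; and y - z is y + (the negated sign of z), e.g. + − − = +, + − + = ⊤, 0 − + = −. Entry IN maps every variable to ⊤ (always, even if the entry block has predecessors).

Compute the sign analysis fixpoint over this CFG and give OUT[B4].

Answer: {a: -, b: ⊤, c: +, d: ⊤, e: ⊤, f: +}

Working:
Per-block solution:
  B0: | IN=(all ⊤) | OUT=(all ⊤)
  B1: | IN=(all ⊤) | OUT=(all ⊤)
  B2: | IN=(all ⊤) | OUT=(all ⊤)
  B3: | IN=(all ⊤) | OUT={a:+, f:+; rest ⊤}
  B4: | IN={a:+, f:+; rest ⊤} | OUT={a:-, c:+, f:+; rest ⊤}
  B5: | IN={a:-, c:+, f:+; rest ⊤} | OUT={a:-, b:-, c:+, f:+; rest ⊤}
  B6: | IN={a:-, c:+, f:+; rest ⊤} | OUT={a:-, c:+, f:+; rest ⊤}

Merge at B4: IN[B4] = OUT[B3] = {a: +, b: ⊤, c: ⊤, d: ⊤, e: ⊤, f: +}
Applying B4's transfer function to that IN value gives OUT[B4] (row B4 above).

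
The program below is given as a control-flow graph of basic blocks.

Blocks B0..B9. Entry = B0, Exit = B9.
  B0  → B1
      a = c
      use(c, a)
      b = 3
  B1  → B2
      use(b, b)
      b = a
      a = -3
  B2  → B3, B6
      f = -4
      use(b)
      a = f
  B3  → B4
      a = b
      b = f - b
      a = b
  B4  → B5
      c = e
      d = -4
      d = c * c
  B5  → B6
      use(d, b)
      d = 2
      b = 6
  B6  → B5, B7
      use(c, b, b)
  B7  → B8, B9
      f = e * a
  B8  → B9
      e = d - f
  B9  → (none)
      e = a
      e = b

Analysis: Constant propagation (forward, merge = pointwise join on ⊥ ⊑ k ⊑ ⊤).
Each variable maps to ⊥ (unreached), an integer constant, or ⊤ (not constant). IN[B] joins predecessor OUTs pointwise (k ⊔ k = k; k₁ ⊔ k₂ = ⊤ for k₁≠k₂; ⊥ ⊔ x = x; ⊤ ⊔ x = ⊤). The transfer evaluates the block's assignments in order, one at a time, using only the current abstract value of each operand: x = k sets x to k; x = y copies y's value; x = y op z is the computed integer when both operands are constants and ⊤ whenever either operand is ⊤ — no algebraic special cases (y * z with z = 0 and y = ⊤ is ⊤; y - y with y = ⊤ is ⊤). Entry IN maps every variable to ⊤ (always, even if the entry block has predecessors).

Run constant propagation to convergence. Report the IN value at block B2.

Converged values:
  B0:   IN=(all ⊤)   OUT={b:3; rest ⊤}
  B1:   IN={b:3; rest ⊤}   OUT={a:-3; rest ⊤}
  B2:   IN={a:-3; rest ⊤}   OUT={a:-4, f:-4; rest ⊤}
  B3:   IN={a:-4, f:-4; rest ⊤}   OUT={f:-4; rest ⊤}
  B4:   IN={f:-4; rest ⊤}   OUT={f:-4; rest ⊤}
  B5:   IN={f:-4; rest ⊤}   OUT={b:6, d:2, f:-4; rest ⊤}
  B6:   IN={f:-4; rest ⊤}   OUT={f:-4; rest ⊤}
  B7:   IN={f:-4; rest ⊤}   OUT=(all ⊤)
  B8:   IN=(all ⊤)   OUT=(all ⊤)
  B9:   IN=(all ⊤)   OUT=(all ⊤)

Merge at B2: IN[B2] = OUT[B1] = {a: -3, b: ⊤, c: ⊤, d: ⊤, e: ⊤, f: ⊤}

Answer: {a: -3, b: ⊤, c: ⊤, d: ⊤, e: ⊤, f: ⊤}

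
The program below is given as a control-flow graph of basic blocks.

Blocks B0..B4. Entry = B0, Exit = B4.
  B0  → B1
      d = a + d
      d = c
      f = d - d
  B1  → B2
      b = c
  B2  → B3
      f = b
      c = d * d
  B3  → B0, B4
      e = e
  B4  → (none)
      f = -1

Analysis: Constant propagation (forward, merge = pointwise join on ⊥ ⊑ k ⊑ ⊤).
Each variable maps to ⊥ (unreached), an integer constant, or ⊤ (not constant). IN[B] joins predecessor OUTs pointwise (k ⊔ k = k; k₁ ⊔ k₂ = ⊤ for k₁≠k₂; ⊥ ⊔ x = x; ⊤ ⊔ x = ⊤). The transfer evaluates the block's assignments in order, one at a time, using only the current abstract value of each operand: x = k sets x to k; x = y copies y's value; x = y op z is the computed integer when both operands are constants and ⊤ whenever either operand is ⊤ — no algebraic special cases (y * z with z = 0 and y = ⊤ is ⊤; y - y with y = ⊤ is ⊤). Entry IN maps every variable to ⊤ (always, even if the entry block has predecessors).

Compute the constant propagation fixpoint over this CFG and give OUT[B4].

Answer: {a: ⊤, b: ⊤, c: ⊤, d: ⊤, e: ⊤, f: -1}

Working:
Per-block solution:
  B0:  IN=(all ⊤)  OUT=(all ⊤)
  B1:  IN=(all ⊤)  OUT=(all ⊤)
  B2:  IN=(all ⊤)  OUT=(all ⊤)
  B3:  IN=(all ⊤)  OUT=(all ⊤)
  B4:  IN=(all ⊤)  OUT={f:-1; rest ⊤}

Merge at B4: IN[B4] = OUT[B3] = {a: ⊤, b: ⊤, c: ⊤, d: ⊤, e: ⊤, f: ⊤}
Applying B4's transfer function to that IN value gives OUT[B4] (row B4 above).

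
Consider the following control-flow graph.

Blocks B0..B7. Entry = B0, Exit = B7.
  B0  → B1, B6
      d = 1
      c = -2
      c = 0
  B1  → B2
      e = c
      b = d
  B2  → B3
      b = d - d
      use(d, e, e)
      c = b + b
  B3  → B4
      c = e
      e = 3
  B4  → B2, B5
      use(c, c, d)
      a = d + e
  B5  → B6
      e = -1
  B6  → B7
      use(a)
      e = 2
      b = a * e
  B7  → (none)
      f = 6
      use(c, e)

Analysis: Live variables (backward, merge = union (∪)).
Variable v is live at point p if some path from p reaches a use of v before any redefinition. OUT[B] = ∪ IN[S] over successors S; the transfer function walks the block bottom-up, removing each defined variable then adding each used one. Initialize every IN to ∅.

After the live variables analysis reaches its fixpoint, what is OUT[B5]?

Converged values:
  B0:  IN={a}  OUT={a, c, d}
  B1:  IN={c, d}  OUT={d, e}
  B2:  IN={d, e}  OUT={d, e}
  B3:  IN={d, e}  OUT={c, d, e}
  B4:  IN={c, d, e}  OUT={a, c, d, e}
  B5:  IN={a, c}  OUT={a, c}
  B6:  IN={a, c}  OUT={c, e}
  B7:  IN={c, e}  OUT={}

Merge at B5: OUT[B5] = IN[B6] = {a, c}

Answer: {a, c}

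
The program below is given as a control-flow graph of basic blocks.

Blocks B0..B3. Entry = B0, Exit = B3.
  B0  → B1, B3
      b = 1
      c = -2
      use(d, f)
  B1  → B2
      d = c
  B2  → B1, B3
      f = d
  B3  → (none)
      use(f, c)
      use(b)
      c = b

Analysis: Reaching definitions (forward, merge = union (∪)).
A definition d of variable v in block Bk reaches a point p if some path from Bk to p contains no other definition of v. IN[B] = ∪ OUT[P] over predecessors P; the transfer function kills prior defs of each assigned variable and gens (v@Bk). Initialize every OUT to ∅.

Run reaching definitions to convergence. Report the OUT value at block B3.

Converged values:
  B0:  IN={}  OUT={b@B0, c@B0}
  B1:  IN={b@B0, c@B0, d@B1, f@B2}  OUT={b@B0, c@B0, d@B1, f@B2}
  B2:  IN={b@B0, c@B0, d@B1, f@B2}  OUT={b@B0, c@B0, d@B1, f@B2}
  B3:  IN={b@B0, c@B0, d@B1, f@B2}  OUT={b@B0, c@B3, d@B1, f@B2}

Merge at B3: IN[B3] = OUT[B0] ⊔ OUT[B2] = {b@B0, c@B0, d@B1, f@B2}
Applying B3's transfer function to that IN value gives OUT[B3] (row B3 above).

Answer: {b@B0, c@B3, d@B1, f@B2}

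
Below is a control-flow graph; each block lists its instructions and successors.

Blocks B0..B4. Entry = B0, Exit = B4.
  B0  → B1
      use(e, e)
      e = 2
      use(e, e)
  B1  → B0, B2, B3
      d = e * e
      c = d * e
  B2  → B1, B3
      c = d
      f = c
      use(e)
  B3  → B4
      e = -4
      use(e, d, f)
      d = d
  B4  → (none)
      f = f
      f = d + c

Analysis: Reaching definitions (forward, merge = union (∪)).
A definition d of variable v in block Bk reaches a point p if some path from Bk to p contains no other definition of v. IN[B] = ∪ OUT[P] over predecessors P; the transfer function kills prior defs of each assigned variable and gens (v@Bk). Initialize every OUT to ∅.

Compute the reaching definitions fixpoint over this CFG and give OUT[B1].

Fixpoint table:
  B0:   IN={c@B1, d@B1, e@B0, f@B2}   OUT={c@B1, d@B1, e@B0, f@B2}
  B1:   IN={c@B1, c@B2, d@B1, e@B0, f@B2}   OUT={c@B1, d@B1, e@B0, f@B2}
  B2:   IN={c@B1, d@B1, e@B0, f@B2}   OUT={c@B2, d@B1, e@B0, f@B2}
  B3:   IN={c@B1, c@B2, d@B1, e@B0, f@B2}   OUT={c@B1, c@B2, d@B3, e@B3, f@B2}
  B4:   IN={c@B1, c@B2, d@B3, e@B3, f@B2}   OUT={c@B1, c@B2, d@B3, e@B3, f@B4}

Merge at B1: IN[B1] = OUT[B0] ⊔ OUT[B2] = {c@B1, c@B2, d@B1, e@B0, f@B2}
Applying B1's transfer function to that IN value gives OUT[B1] (row B1 above).

Answer: {c@B1, d@B1, e@B0, f@B2}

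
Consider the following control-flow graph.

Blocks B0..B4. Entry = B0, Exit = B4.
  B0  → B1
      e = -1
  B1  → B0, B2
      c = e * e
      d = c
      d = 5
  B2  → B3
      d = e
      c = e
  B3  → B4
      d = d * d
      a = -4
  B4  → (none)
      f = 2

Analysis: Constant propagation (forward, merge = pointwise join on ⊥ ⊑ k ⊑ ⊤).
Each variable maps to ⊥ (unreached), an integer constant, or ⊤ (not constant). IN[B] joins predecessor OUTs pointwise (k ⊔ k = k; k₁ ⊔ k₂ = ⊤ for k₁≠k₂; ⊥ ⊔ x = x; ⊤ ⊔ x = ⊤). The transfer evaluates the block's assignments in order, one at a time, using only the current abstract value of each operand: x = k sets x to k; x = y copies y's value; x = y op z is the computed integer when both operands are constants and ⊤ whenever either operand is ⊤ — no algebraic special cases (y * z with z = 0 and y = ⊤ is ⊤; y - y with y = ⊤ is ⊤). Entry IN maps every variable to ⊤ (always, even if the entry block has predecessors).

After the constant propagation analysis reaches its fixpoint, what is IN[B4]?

Converged values:
  B0:   IN=(all ⊤)   OUT={e:-1; rest ⊤}
  B1:   IN={e:-1; rest ⊤}   OUT={c:1, d:5, e:-1; rest ⊤}
  B2:   IN={c:1, d:5, e:-1; rest ⊤}   OUT={c:-1, d:-1, e:-1; rest ⊤}
  B3:   IN={c:-1, d:-1, e:-1; rest ⊤}   OUT={a:-4, c:-1, d:1, e:-1; rest ⊤}
  B4:   IN={a:-4, c:-1, d:1, e:-1; rest ⊤}   OUT={a:-4, c:-1, d:1, e:-1, f:2; rest ⊤}

Merge at B4: IN[B4] = OUT[B3] = {a: -4, b: ⊤, c: -1, d: 1, e: -1, f: ⊤}

Answer: {a: -4, b: ⊤, c: -1, d: 1, e: -1, f: ⊤}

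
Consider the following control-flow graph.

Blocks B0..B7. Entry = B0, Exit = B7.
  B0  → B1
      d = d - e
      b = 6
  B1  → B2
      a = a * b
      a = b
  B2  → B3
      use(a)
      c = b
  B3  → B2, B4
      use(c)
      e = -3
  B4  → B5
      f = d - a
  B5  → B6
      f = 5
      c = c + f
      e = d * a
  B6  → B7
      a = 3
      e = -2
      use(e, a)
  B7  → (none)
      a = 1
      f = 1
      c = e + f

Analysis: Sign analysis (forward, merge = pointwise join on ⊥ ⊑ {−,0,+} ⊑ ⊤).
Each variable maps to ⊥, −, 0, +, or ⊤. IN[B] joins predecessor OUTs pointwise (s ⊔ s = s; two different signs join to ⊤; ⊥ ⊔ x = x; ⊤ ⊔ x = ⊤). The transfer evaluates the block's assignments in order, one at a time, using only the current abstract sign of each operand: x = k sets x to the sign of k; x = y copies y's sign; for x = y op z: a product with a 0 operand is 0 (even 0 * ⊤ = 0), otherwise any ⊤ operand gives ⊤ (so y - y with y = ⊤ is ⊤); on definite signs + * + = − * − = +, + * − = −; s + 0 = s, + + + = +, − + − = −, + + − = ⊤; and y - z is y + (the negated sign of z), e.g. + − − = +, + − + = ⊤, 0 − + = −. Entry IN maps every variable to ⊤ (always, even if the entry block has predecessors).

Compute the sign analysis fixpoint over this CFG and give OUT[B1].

Answer: {a: +, b: +, c: ⊤, d: ⊤, e: ⊤, f: ⊤}

Derivation:
Fixpoint table:
  B0:  IN=(all ⊤)  OUT={b:+; rest ⊤}
  B1:  IN={b:+; rest ⊤}  OUT={a:+, b:+; rest ⊤}
  B2:  IN={a:+, b:+; rest ⊤}  OUT={a:+, b:+, c:+; rest ⊤}
  B3:  IN={a:+, b:+, c:+; rest ⊤}  OUT={a:+, b:+, c:+, e:-; rest ⊤}
  B4:  IN={a:+, b:+, c:+, e:-; rest ⊤}  OUT={a:+, b:+, c:+, e:-; rest ⊤}
  B5:  IN={a:+, b:+, c:+, e:-; rest ⊤}  OUT={a:+, b:+, c:+, f:+; rest ⊤}
  B6:  IN={a:+, b:+, c:+, f:+; rest ⊤}  OUT={a:+, b:+, c:+, e:-, f:+; rest ⊤}
  B7:  IN={a:+, b:+, c:+, e:-, f:+; rest ⊤}  OUT={a:+, b:+, e:-, f:+; rest ⊤}

Merge at B1: IN[B1] = OUT[B0] = {a: ⊤, b: +, c: ⊤, d: ⊤, e: ⊤, f: ⊤}
Applying B1's transfer function to that IN value gives OUT[B1] (row B1 above).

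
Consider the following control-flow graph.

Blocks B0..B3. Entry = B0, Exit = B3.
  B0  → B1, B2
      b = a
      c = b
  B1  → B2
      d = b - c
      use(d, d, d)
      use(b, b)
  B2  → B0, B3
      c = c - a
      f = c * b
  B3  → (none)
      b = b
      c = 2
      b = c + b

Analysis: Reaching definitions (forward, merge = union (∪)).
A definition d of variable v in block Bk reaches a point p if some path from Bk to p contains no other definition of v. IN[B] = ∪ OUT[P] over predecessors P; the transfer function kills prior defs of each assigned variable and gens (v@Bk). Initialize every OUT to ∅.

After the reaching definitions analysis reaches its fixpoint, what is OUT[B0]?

Answer: {b@B0, c@B0, d@B1, f@B2}

Working:
Per-block solution:
  B0: | IN={b@B0, c@B2, d@B1, f@B2} | OUT={b@B0, c@B0, d@B1, f@B2}
  B1: | IN={b@B0, c@B0, d@B1, f@B2} | OUT={b@B0, c@B0, d@B1, f@B2}
  B2: | IN={b@B0, c@B0, d@B1, f@B2} | OUT={b@B0, c@B2, d@B1, f@B2}
  B3: | IN={b@B0, c@B2, d@B1, f@B2} | OUT={b@B3, c@B3, d@B1, f@B2}

Merge at B0 (entry node, so the boundary value {} is joined with the incoming edge(s)): IN[B0] = {} ⊔ OUT[B2] = {b@B0, c@B2, d@B1, f@B2}
Applying B0's transfer function to that IN value gives OUT[B0] (row B0 above).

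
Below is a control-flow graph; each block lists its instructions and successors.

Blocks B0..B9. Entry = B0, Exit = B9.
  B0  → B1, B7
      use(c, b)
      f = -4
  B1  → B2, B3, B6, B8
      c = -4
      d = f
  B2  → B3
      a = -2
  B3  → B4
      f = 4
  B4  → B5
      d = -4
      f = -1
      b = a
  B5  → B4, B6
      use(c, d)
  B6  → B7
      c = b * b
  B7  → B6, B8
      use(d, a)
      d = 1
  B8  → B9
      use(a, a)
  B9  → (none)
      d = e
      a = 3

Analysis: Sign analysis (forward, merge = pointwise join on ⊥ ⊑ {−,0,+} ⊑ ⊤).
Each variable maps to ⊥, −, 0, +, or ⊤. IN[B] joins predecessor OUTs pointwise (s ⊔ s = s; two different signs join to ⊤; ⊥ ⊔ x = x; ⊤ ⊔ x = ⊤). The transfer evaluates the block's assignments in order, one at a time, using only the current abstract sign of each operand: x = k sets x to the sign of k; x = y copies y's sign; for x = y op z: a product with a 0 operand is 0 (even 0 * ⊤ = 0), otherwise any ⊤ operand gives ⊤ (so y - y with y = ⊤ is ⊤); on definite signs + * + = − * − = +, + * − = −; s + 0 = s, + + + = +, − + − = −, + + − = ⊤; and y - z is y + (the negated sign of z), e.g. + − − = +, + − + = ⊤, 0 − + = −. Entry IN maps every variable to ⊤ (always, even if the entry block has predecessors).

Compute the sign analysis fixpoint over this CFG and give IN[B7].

Per-block solution:
  B0: | IN=(all ⊤) | OUT={f:-; rest ⊤}
  B1: | IN={f:-; rest ⊤} | OUT={c:-, d:-, f:-; rest ⊤}
  B2: | IN={c:-, d:-, f:-; rest ⊤} | OUT={a:-, c:-, d:-, f:-; rest ⊤}
  B3: | IN={c:-, d:-, f:-; rest ⊤} | OUT={c:-, d:-, f:+; rest ⊤}
  B4: | IN={c:-, d:-; rest ⊤} | OUT={c:-, d:-, f:-; rest ⊤}
  B5: | IN={c:-, d:-, f:-; rest ⊤} | OUT={c:-, d:-, f:-; rest ⊤}
  B6: | IN={f:-; rest ⊤} | OUT={f:-; rest ⊤}
  B7: | IN={f:-; rest ⊤} | OUT={d:+, f:-; rest ⊤}
  B8: | IN={f:-; rest ⊤} | OUT={f:-; rest ⊤}
  B9: | IN={f:-; rest ⊤} | OUT={a:+, f:-; rest ⊤}

Merge at B7: IN[B7] = OUT[B0] ⊔ OUT[B6] = {a: ⊤, b: ⊤, c: ⊤, d: ⊤, e: ⊤, f: -}

Answer: {a: ⊤, b: ⊤, c: ⊤, d: ⊤, e: ⊤, f: -}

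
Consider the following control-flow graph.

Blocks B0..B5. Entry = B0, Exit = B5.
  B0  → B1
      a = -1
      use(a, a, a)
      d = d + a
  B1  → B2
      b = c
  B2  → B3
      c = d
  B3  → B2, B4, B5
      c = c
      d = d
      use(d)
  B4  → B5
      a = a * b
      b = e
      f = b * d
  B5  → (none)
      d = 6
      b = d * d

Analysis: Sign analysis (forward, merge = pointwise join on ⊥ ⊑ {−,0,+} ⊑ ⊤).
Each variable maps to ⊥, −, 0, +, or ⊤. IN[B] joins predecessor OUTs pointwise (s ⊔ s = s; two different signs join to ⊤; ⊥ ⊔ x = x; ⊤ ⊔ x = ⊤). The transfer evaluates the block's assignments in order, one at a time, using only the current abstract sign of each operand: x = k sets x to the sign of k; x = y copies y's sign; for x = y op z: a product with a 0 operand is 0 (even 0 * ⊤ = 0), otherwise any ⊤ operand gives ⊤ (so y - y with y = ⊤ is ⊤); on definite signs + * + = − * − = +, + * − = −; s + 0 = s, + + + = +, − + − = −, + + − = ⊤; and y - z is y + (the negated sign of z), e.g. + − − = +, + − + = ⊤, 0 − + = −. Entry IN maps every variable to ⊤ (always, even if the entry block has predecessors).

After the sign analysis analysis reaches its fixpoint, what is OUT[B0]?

Answer: {a: -, b: ⊤, c: ⊤, d: ⊤, e: ⊤, f: ⊤}

Derivation:
Converged values:
  B0:   IN=(all ⊤)   OUT={a:-; rest ⊤}
  B1:   IN={a:-; rest ⊤}   OUT={a:-; rest ⊤}
  B2:   IN={a:-; rest ⊤}   OUT={a:-; rest ⊤}
  B3:   IN={a:-; rest ⊤}   OUT={a:-; rest ⊤}
  B4:   IN={a:-; rest ⊤}   OUT=(all ⊤)
  B5:   IN=(all ⊤)   OUT={b:+, d:+; rest ⊤}

B0 is the boundary node: IN[B0] = {a: ⊤, b: ⊤, c: ⊤, d: ⊤, e: ⊤, f: ⊤}
Applying B0's transfer function to that IN value gives OUT[B0] (row B0 above).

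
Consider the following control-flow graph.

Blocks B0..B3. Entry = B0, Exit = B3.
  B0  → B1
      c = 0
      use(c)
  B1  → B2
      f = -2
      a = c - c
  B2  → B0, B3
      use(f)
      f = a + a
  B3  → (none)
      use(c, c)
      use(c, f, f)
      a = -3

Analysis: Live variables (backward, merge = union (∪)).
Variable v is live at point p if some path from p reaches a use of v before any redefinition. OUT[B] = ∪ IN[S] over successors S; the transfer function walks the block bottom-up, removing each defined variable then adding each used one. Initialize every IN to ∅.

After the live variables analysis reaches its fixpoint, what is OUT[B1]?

Answer: {a, c, f}

Trace:
Per-block solution:
  B0:  IN={}  OUT={c}
  B1:  IN={c}  OUT={a, c, f}
  B2:  IN={a, c, f}  OUT={c, f}
  B3:  IN={c, f}  OUT={}

Merge at B1: OUT[B1] = IN[B2] = {a, c, f}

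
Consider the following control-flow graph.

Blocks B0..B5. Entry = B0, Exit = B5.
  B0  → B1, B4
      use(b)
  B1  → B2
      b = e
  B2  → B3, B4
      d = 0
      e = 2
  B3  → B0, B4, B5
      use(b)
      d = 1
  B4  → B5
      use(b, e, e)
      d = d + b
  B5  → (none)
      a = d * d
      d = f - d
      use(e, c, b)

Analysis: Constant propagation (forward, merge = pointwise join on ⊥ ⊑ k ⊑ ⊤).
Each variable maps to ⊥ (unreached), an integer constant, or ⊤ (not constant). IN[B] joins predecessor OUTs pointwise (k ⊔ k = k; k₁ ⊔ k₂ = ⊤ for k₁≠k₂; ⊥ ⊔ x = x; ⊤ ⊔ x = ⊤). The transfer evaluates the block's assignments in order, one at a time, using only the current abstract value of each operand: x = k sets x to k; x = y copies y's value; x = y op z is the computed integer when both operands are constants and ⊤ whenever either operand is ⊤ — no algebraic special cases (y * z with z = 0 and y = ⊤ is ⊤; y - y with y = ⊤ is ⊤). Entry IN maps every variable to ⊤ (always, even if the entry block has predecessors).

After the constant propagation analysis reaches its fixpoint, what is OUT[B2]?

Converged values:
  B0: | IN=(all ⊤) | OUT=(all ⊤)
  B1: | IN=(all ⊤) | OUT=(all ⊤)
  B2: | IN=(all ⊤) | OUT={d:0, e:2; rest ⊤}
  B3: | IN={d:0, e:2; rest ⊤} | OUT={d:1, e:2; rest ⊤}
  B4: | IN=(all ⊤) | OUT=(all ⊤)
  B5: | IN=(all ⊤) | OUT=(all ⊤)

Merge at B2: IN[B2] = OUT[B1] = {a: ⊤, b: ⊤, c: ⊤, d: ⊤, e: ⊤, f: ⊤}
Applying B2's transfer function to that IN value gives OUT[B2] (row B2 above).

Answer: {a: ⊤, b: ⊤, c: ⊤, d: 0, e: 2, f: ⊤}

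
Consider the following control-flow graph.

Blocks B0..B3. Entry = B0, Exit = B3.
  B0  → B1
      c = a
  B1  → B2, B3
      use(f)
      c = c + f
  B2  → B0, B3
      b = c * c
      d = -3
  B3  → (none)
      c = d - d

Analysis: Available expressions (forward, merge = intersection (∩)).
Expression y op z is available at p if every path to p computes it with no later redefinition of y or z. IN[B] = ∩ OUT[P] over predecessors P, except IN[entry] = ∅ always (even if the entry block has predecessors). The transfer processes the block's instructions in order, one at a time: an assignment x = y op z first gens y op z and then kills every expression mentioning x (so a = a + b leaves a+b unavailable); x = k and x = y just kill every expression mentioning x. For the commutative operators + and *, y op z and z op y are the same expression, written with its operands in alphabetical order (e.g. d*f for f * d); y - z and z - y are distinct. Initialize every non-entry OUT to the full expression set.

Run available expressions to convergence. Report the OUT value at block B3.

Fixpoint table:
  B0:   IN={}   OUT={}
  B1:   IN={}   OUT={}
  B2:   IN={}   OUT={c*c}
  B3:   IN={}   OUT={d-d}

Merge at B3: IN[B3] = OUT[B1] ∩ OUT[B2] = {}
Applying B3's transfer function to that IN value gives OUT[B3] (row B3 above).

Answer: {d-d}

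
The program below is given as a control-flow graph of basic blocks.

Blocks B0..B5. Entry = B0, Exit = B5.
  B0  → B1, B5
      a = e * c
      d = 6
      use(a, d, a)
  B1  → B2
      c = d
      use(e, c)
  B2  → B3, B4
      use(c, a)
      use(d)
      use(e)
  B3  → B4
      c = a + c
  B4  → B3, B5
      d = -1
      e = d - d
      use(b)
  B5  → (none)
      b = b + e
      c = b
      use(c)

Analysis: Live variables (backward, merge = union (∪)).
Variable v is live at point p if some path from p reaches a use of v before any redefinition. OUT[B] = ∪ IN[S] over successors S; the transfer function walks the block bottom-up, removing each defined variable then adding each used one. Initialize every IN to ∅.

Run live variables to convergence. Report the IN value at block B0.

Answer: {b, c, e}

Derivation:
Per-block solution:
  B0:   IN={b, c, e}   OUT={a, b, d, e}
  B1:   IN={a, b, d, e}   OUT={a, b, c, d, e}
  B2:   IN={a, b, c, d, e}   OUT={a, b, c}
  B3:   IN={a, b, c}   OUT={a, b, c}
  B4:   IN={a, b, c}   OUT={a, b, c, e}
  B5:   IN={b, e}   OUT={}

Merge at B0: OUT[B0] = IN[B1] ⊔ IN[B5] = {a, b, d, e}
Applying B0's transfer function to that OUT value gives IN[B0] (row B0 above).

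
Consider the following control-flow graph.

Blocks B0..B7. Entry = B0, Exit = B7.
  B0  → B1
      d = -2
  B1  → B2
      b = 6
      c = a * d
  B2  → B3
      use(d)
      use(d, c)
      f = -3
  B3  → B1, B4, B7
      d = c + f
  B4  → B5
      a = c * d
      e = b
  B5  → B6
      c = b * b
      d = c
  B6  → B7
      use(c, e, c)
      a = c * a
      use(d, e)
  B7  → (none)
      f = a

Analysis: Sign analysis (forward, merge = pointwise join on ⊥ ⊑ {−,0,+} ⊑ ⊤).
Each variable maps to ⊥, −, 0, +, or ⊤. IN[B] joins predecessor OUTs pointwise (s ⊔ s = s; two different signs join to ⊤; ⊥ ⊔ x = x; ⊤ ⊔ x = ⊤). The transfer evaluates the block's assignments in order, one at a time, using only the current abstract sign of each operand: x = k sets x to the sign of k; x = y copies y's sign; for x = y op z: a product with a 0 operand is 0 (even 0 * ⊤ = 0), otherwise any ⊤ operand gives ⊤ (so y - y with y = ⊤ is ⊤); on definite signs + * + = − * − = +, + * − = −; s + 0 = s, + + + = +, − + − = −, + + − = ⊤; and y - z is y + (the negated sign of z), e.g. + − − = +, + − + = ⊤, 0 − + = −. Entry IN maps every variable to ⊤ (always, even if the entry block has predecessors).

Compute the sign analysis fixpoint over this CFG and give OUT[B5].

Fixpoint table:
  B0:   IN=(all ⊤)   OUT={d:-; rest ⊤}
  B1:   IN=(all ⊤)   OUT={b:+; rest ⊤}
  B2:   IN={b:+; rest ⊤}   OUT={b:+, f:-; rest ⊤}
  B3:   IN={b:+, f:-; rest ⊤}   OUT={b:+, f:-; rest ⊤}
  B4:   IN={b:+, f:-; rest ⊤}   OUT={b:+, e:+, f:-; rest ⊤}
  B5:   IN={b:+, e:+, f:-; rest ⊤}   OUT={b:+, c:+, d:+, e:+, f:-; rest ⊤}
  B6:   IN={b:+, c:+, d:+, e:+, f:-; rest ⊤}   OUT={b:+, c:+, d:+, e:+, f:-; rest ⊤}
  B7:   IN={b:+, f:-; rest ⊤}   OUT={b:+; rest ⊤}

Merge at B5: IN[B5] = OUT[B4] = {a: ⊤, b: +, c: ⊤, d: ⊤, e: +, f: -}
Applying B5's transfer function to that IN value gives OUT[B5] (row B5 above).

Answer: {a: ⊤, b: +, c: +, d: +, e: +, f: -}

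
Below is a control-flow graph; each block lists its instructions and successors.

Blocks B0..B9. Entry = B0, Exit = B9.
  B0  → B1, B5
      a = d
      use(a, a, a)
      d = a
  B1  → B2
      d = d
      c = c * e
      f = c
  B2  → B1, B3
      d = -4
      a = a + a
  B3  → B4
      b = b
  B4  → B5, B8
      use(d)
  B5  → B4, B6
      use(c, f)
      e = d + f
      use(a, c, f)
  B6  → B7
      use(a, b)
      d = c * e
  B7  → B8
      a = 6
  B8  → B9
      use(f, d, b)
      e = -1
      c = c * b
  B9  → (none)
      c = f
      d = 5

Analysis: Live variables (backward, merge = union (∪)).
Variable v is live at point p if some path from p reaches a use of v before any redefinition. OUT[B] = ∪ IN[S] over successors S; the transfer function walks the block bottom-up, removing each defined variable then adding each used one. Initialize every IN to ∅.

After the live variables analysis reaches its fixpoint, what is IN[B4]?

Per-block solution:
  B0: | IN={b, c, d, e, f} | OUT={a, b, c, d, e, f}
  B1: | IN={a, b, c, d, e} | OUT={a, b, c, e, f}
  B2: | IN={a, b, c, e, f} | OUT={a, b, c, d, e, f}
  B3: | IN={a, b, c, d, f} | OUT={a, b, c, d, f}
  B4: | IN={a, b, c, d, f} | OUT={a, b, c, d, f}
  B5: | IN={a, b, c, d, f} | OUT={a, b, c, d, e, f}
  B6: | IN={a, b, c, e, f} | OUT={b, c, d, f}
  B7: | IN={b, c, d, f} | OUT={b, c, d, f}
  B8: | IN={b, c, d, f} | OUT={f}
  B9: | IN={f} | OUT={}

Merge at B4: OUT[B4] = IN[B5] ⊔ IN[B8] = {a, b, c, d, f}
Applying B4's transfer function to that OUT value gives IN[B4] (row B4 above).

Answer: {a, b, c, d, f}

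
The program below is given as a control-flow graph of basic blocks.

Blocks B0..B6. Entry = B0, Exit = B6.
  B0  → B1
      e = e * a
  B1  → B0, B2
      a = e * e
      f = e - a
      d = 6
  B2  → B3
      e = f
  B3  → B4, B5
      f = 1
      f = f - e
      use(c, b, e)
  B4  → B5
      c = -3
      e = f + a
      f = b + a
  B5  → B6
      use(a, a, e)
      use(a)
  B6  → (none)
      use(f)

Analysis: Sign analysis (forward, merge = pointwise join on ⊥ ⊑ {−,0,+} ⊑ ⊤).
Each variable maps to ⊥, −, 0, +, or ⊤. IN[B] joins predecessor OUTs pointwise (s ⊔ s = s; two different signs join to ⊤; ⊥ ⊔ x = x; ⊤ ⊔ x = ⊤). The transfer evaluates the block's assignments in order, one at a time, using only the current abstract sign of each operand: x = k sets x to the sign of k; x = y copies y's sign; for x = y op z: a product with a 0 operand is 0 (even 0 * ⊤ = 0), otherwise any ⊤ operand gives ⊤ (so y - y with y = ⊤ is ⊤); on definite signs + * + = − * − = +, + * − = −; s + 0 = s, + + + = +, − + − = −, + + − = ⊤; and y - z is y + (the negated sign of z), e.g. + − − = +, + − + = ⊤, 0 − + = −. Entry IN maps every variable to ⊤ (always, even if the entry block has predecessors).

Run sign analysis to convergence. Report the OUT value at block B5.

Converged values:
  B0: | IN=(all ⊤) | OUT=(all ⊤)
  B1: | IN=(all ⊤) | OUT={d:+; rest ⊤}
  B2: | IN={d:+; rest ⊤} | OUT={d:+; rest ⊤}
  B3: | IN={d:+; rest ⊤} | OUT={d:+; rest ⊤}
  B4: | IN={d:+; rest ⊤} | OUT={c:-, d:+; rest ⊤}
  B5: | IN={d:+; rest ⊤} | OUT={d:+; rest ⊤}
  B6: | IN={d:+; rest ⊤} | OUT={d:+; rest ⊤}

Merge at B5: IN[B5] = OUT[B3] ⊔ OUT[B4] = {a: ⊤, b: ⊤, c: ⊤, d: +, e: ⊤, f: ⊤}
Applying B5's transfer function to that IN value gives OUT[B5] (row B5 above).

Answer: {a: ⊤, b: ⊤, c: ⊤, d: +, e: ⊤, f: ⊤}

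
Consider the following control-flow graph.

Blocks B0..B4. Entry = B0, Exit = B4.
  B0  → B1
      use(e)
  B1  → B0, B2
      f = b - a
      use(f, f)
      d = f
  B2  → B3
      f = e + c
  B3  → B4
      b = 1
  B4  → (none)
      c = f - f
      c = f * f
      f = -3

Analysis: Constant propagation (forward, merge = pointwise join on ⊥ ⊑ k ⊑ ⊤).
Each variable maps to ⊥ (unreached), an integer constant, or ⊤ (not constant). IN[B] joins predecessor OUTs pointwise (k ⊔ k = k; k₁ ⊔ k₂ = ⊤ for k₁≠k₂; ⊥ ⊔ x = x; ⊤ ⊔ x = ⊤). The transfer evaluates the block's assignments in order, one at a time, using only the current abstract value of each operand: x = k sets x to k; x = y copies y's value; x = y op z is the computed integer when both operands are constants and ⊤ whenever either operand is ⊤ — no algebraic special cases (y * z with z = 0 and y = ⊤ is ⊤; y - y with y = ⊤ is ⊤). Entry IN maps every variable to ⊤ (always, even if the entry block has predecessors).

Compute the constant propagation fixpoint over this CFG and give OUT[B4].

Fixpoint table:
  B0: | IN=(all ⊤) | OUT=(all ⊤)
  B1: | IN=(all ⊤) | OUT=(all ⊤)
  B2: | IN=(all ⊤) | OUT=(all ⊤)
  B3: | IN=(all ⊤) | OUT={b:1; rest ⊤}
  B4: | IN={b:1; rest ⊤} | OUT={b:1, f:-3; rest ⊤}

Merge at B4: IN[B4] = OUT[B3] = {a: ⊤, b: 1, c: ⊤, d: ⊤, e: ⊤, f: ⊤}
Applying B4's transfer function to that IN value gives OUT[B4] (row B4 above).

Answer: {a: ⊤, b: 1, c: ⊤, d: ⊤, e: ⊤, f: -3}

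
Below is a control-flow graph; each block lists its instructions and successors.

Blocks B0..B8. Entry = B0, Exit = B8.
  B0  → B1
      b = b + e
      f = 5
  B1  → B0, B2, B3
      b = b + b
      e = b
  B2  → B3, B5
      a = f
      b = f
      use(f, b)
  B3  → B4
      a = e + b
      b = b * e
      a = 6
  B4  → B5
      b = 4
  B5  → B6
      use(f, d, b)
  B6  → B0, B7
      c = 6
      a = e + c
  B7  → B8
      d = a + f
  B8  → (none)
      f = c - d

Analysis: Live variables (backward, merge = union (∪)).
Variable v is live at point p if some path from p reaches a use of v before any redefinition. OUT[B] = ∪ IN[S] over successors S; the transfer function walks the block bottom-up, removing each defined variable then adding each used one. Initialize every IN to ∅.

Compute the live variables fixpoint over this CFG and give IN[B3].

Answer: {b, d, e, f}

Derivation:
Converged values:
  B0:   IN={b, d, e}   OUT={b, d, f}
  B1:   IN={b, d, f}   OUT={b, d, e, f}
  B2:   IN={d, e, f}   OUT={b, d, e, f}
  B3:   IN={b, d, e, f}   OUT={d, e, f}
  B4:   IN={d, e, f}   OUT={b, d, e, f}
  B5:   IN={b, d, e, f}   OUT={b, d, e, f}
  B6:   IN={b, d, e, f}   OUT={a, b, c, d, e, f}
  B7:   IN={a, c, f}   OUT={c, d}
  B8:   IN={c, d}   OUT={}

Merge at B3: OUT[B3] = IN[B4] = {d, e, f}
Applying B3's transfer function to that OUT value gives IN[B3] (row B3 above).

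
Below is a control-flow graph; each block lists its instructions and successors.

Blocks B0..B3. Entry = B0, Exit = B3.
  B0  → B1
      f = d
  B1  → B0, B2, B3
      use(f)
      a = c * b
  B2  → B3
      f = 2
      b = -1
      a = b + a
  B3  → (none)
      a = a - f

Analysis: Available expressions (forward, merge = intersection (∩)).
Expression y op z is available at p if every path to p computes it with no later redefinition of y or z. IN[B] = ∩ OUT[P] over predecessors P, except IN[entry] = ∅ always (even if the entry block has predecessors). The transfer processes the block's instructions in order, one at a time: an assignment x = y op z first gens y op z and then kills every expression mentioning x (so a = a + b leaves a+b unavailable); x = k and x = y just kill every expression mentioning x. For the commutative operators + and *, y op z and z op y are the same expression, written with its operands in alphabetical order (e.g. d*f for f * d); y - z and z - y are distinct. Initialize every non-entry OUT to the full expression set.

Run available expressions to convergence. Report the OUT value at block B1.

Answer: {b*c}

Trace:
Fixpoint table:
  B0:  IN={}  OUT={}
  B1:  IN={}  OUT={b*c}
  B2:  IN={b*c}  OUT={}
  B3:  IN={}  OUT={}

Merge at B1: IN[B1] = OUT[B0] = {}
Applying B1's transfer function to that IN value gives OUT[B1] (row B1 above).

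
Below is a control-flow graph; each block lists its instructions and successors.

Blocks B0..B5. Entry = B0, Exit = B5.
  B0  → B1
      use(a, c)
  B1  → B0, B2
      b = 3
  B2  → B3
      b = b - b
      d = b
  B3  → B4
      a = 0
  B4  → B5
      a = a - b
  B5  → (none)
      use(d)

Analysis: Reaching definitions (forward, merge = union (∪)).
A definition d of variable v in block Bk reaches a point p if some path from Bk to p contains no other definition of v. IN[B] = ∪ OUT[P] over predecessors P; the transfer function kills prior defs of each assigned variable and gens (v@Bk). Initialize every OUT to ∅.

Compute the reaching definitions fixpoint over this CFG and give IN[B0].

Fixpoint table:
  B0:  IN={b@B1}  OUT={b@B1}
  B1:  IN={b@B1}  OUT={b@B1}
  B2:  IN={b@B1}  OUT={b@B2, d@B2}
  B3:  IN={b@B2, d@B2}  OUT={a@B3, b@B2, d@B2}
  B4:  IN={a@B3, b@B2, d@B2}  OUT={a@B4, b@B2, d@B2}
  B5:  IN={a@B4, b@B2, d@B2}  OUT={a@B4, b@B2, d@B2}

Merge at B0 (entry node, so the boundary value {} is joined with the incoming edge(s)): IN[B0] = {} ⊔ OUT[B1] = {b@B1}

Answer: {b@B1}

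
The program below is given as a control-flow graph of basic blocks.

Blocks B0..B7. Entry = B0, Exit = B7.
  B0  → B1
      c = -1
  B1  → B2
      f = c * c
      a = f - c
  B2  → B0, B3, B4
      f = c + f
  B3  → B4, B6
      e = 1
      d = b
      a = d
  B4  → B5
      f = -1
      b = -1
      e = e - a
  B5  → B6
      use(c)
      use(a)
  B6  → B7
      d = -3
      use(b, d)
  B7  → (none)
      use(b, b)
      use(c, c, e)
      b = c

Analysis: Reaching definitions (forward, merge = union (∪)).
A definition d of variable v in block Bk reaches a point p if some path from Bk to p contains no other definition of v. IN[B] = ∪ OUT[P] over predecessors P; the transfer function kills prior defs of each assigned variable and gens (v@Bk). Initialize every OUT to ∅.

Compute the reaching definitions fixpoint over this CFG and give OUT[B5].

Per-block solution:
  B0:  IN={a@B1, c@B0, f@B2}  OUT={a@B1, c@B0, f@B2}
  B1:  IN={a@B1, c@B0, f@B2}  OUT={a@B1, c@B0, f@B1}
  B2:  IN={a@B1, c@B0, f@B1}  OUT={a@B1, c@B0, f@B2}
  B3:  IN={a@B1, c@B0, f@B2}  OUT={a@B3, c@B0, d@B3, e@B3, f@B2}
  B4:  IN={a@B1, a@B3, c@B0, d@B3, e@B3, f@B2}  OUT={a@B1, a@B3, b@B4, c@B0, d@B3, e@B4, f@B4}
  B5:  IN={a@B1, a@B3, b@B4, c@B0, d@B3, e@B4, f@B4}  OUT={a@B1, a@B3, b@B4, c@B0, d@B3, e@B4, f@B4}
  B6:  IN={a@B1, a@B3, b@B4, c@B0, d@B3, e@B3, e@B4, f@B2, f@B4}  OUT={a@B1, a@B3, b@B4, c@B0, d@B6, e@B3, e@B4, f@B2, f@B4}
  B7:  IN={a@B1, a@B3, b@B4, c@B0, d@B6, e@B3, e@B4, f@B2, f@B4}  OUT={a@B1, a@B3, b@B7, c@B0, d@B6, e@B3, e@B4, f@B2, f@B4}

Merge at B5: IN[B5] = OUT[B4] = {a@B1, a@B3, b@B4, c@B0, d@B3, e@B4, f@B4}
Applying B5's transfer function to that IN value gives OUT[B5] (row B5 above).

Answer: {a@B1, a@B3, b@B4, c@B0, d@B3, e@B4, f@B4}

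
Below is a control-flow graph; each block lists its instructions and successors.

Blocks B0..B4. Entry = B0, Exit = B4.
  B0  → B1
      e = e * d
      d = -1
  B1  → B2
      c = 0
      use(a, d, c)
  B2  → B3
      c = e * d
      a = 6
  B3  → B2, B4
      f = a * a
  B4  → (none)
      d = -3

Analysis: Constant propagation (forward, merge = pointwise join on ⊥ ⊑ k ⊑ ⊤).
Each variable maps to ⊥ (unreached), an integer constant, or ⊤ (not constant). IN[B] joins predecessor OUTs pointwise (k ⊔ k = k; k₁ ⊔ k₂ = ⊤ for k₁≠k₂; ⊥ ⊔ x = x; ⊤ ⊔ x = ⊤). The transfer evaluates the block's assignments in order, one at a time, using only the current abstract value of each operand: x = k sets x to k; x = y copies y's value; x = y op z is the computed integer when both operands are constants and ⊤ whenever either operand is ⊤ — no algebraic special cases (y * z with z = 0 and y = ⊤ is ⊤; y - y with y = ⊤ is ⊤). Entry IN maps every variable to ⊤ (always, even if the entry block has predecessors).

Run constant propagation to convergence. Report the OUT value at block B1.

Per-block solution:
  B0:  IN=(all ⊤)  OUT={d:-1; rest ⊤}
  B1:  IN={d:-1; rest ⊤}  OUT={c:0, d:-1; rest ⊤}
  B2:  IN={d:-1; rest ⊤}  OUT={a:6, d:-1; rest ⊤}
  B3:  IN={a:6, d:-1; rest ⊤}  OUT={a:6, d:-1, f:36; rest ⊤}
  B4:  IN={a:6, d:-1, f:36; rest ⊤}  OUT={a:6, d:-3, f:36; rest ⊤}

Merge at B1: IN[B1] = OUT[B0] = {a: ⊤, b: ⊤, c: ⊤, d: -1, e: ⊤, f: ⊤}
Applying B1's transfer function to that IN value gives OUT[B1] (row B1 above).

Answer: {a: ⊤, b: ⊤, c: 0, d: -1, e: ⊤, f: ⊤}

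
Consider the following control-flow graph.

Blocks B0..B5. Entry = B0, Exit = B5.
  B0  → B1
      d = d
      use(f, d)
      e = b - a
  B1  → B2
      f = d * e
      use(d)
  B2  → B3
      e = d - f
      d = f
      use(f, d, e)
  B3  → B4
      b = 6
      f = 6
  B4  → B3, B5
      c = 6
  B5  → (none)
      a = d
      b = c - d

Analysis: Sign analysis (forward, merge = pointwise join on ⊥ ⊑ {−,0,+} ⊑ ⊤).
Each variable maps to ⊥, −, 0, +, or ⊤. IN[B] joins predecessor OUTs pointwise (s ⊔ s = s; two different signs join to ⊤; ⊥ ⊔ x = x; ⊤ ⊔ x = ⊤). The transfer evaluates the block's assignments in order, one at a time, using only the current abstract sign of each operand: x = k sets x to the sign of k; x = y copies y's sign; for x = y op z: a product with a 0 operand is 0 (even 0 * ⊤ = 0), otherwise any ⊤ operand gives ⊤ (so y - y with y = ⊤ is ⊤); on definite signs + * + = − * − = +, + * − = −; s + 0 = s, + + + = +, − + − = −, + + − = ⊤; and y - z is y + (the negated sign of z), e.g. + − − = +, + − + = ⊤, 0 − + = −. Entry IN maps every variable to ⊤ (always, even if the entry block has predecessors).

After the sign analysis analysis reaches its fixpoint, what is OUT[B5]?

Converged values:
  B0: | IN=(all ⊤) | OUT=(all ⊤)
  B1: | IN=(all ⊤) | OUT=(all ⊤)
  B2: | IN=(all ⊤) | OUT=(all ⊤)
  B3: | IN=(all ⊤) | OUT={b:+, f:+; rest ⊤}
  B4: | IN={b:+, f:+; rest ⊤} | OUT={b:+, c:+, f:+; rest ⊤}
  B5: | IN={b:+, c:+, f:+; rest ⊤} | OUT={c:+, f:+; rest ⊤}

Merge at B5: IN[B5] = OUT[B4] = {a: ⊤, b: +, c: +, d: ⊤, e: ⊤, f: +}
Applying B5's transfer function to that IN value gives OUT[B5] (row B5 above).

Answer: {a: ⊤, b: ⊤, c: +, d: ⊤, e: ⊤, f: +}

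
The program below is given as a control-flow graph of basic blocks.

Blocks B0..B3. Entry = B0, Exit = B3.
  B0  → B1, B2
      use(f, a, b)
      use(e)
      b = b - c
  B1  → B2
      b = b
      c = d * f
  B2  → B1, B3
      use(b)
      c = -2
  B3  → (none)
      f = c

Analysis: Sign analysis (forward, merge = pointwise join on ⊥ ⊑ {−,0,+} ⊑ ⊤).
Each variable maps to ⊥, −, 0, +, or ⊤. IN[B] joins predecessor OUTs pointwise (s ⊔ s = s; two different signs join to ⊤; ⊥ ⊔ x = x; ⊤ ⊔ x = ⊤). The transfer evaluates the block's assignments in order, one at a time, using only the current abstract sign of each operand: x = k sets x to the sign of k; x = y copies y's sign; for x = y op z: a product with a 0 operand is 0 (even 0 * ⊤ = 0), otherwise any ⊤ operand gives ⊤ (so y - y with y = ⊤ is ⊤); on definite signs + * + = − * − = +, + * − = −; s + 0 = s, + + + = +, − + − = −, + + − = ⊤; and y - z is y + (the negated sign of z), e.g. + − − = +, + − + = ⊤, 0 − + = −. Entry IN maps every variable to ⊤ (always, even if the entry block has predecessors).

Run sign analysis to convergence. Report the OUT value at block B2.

Answer: {a: ⊤, b: ⊤, c: -, d: ⊤, e: ⊤, f: ⊤}

Working:
Per-block solution:
  B0:   IN=(all ⊤)   OUT=(all ⊤)
  B1:   IN=(all ⊤)   OUT=(all ⊤)
  B2:   IN=(all ⊤)   OUT={c:-; rest ⊤}
  B3:   IN={c:-; rest ⊤}   OUT={c:-, f:-; rest ⊤}

Merge at B2: IN[B2] = OUT[B0] ⊔ OUT[B1] = {a: ⊤, b: ⊤, c: ⊤, d: ⊤, e: ⊤, f: ⊤}
Applying B2's transfer function to that IN value gives OUT[B2] (row B2 above).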